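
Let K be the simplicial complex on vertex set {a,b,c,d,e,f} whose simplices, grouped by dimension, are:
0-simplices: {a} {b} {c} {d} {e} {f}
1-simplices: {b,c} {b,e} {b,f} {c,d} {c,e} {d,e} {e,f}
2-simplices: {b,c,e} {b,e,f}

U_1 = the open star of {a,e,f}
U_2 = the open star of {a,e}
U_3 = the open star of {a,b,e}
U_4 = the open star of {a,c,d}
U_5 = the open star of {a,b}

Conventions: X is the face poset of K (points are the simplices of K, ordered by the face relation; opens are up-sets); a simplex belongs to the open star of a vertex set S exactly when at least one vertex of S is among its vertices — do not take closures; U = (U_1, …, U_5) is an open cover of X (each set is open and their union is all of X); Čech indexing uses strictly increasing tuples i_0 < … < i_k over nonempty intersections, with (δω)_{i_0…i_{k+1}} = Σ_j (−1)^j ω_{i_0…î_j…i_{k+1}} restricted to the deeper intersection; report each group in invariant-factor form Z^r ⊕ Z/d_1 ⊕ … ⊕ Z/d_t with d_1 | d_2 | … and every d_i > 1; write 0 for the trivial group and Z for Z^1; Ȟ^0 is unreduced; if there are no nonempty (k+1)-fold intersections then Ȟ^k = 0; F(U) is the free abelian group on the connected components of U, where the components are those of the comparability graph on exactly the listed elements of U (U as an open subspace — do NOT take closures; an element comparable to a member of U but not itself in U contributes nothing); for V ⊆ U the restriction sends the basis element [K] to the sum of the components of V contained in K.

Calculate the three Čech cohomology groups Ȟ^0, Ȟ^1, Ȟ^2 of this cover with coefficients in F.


Ȟ^0 = Z^2, Ȟ^1 = Z and Ȟ^2 = 0

nerve simplices:
  U1={{a},{e},{f},{b,e},{b,f},{c,e},{d,e},{e,f},{b,c,e},{b,e,f}} U2={{a},{e},{b,e},{c,e},{d,e},{e,f},{b,c,e},{b,e,f}} U3={{a},{b},{e},{b,c},{b,e},{b,f},{c,e},{d,e},{e,f},{b,c,e},{b,e,f}} U4={{a},{c},{d},{b,c},{c,d},{c,e},{d,e},{b,c,e}} U5={{a},{b},{b,c},{b,e},{b,f},{b,c,e},{b,e,f}}
  U12={{a},{e},{b,e},{c,e},{d,e},{e,f},{b,c,e},{b,e,f}} U13={{a},{e},{b,e},{b,f},{c,e},{d,e},{e,f},{b,c,e},{b,e,f}} U14={{a},{c,e},{d,e},{b,c,e}} U15={{a},{b,e},{b,f},{b,c,e},{b,e,f}} U23={{a},{e},{b,e},{c,e},{d,e},{e,f},{b,c,e},{b,e,f}} U24={{a},{c,e},{d,e},{b,c,e}} U25={{a},{b,e},{b,c,e},{b,e,f}} U34={{a},{b,c},{c,e},{d,e},{b,c,e}} U35={{a},{b},{b,c},{b,e},{b,f},{b,c,e},{b,e,f}} U45={{a},{b,c},{b,c,e}}
  U123={{a},{e},{b,e},{c,e},{d,e},{e,f},{b,c,e},{b,e,f}} U124={{a},{c,e},{d,e},{b,c,e}} U125={{a},{b,e},{b,c,e},{b,e,f}} U134={{a},{c,e},{d,e},{b,c,e}} U135={{a},{b,e},{b,f},{b,c,e},{b,e,f}} U145={{a},{b,c,e}} U234={{a},{c,e},{d,e},{b,c,e}} U235={{a},{b,e},{b,c,e},{b,e,f}} U245={{a},{b,c,e}} U345={{a},{b,c},{b,c,e}}
  U1234={{a},{c,e},{d,e},{b,c,e}} U1235={{a},{b,e},{b,c,e},{b,e,f}} U1245={{a},{b,c,e}} U1345={{a},{b,c,e}} U2345={{a},{b,c,e}}
  U12345={{a},{b,c,e}}
components per intersection:
  U1: {{a}} {{e},{f},{b,e},{b,f},{c,e},{d,e},{e,f},{b,c,e},{b,e,f}}
  U2: {{a}} {{e},{b,e},{c,e},{d,e},{e,f},{b,c,e},{b,e,f}}
  U3: {{a}} {{b},{e},{b,c},{b,e},{b,f},{c,e},{d,e},{e,f},{b,c,e},{b,e,f}}
  U4: {{a}} {{c},{d},{b,c},{c,d},{c,e},{d,e},{b,c,e}}
  U5: {{a}} {{b},{b,c},{b,e},{b,f},{b,c,e},{b,e,f}}
  U12: {{a}} {{e},{b,e},{c,e},{d,e},{e,f},{b,c,e},{b,e,f}}
  U13: {{a}} {{e},{b,e},{b,f},{c,e},{d,e},{e,f},{b,c,e},{b,e,f}}
  U14: {{a}} {{c,e},{b,c,e}} {{d,e}}
  U15: {{a}} {{b,e},{b,f},{b,c,e},{b,e,f}}
  U23: {{a}} {{e},{b,e},{c,e},{d,e},{e,f},{b,c,e},{b,e,f}}
  U24: {{a}} {{c,e},{b,c,e}} {{d,e}}
  U25: {{a}} {{b,e},{b,c,e},{b,e,f}}
  U34: {{a}} {{b,c},{c,e},{b,c,e}} {{d,e}}
  U35: {{a}} {{b},{b,c},{b,e},{b,f},{b,c,e},{b,e,f}}
  U45: {{a}} {{b,c},{b,c,e}}
  U123: {{a}} {{e},{b,e},{c,e},{d,e},{e,f},{b,c,e},{b,e,f}}
  U124: {{a}} {{c,e},{b,c,e}} {{d,e}}
  U125: {{a}} {{b,e},{b,c,e},{b,e,f}}
  U134: {{a}} {{c,e},{b,c,e}} {{d,e}}
  U135: {{a}} {{b,e},{b,f},{b,c,e},{b,e,f}}
  U145: {{a}} {{b,c,e}}
  U234: {{a}} {{c,e},{b,c,e}} {{d,e}}
  U235: {{a}} {{b,e},{b,c,e},{b,e,f}}
  U245: {{a}} {{b,c,e}}
  U345: {{a}} {{b,c},{b,c,e}}
  U1234: {{a}} {{c,e},{b,c,e}} {{d,e}}
  U1235: {{a}} {{b,e},{b,c,e},{b,e,f}}
  U1245: {{a}} {{b,c,e}}
  U1345: {{a}} {{b,c,e}}
  U2345: {{a}} {{b,c,e}}
  U12345: {{a}} {{b,c,e}}
C dims 10,23,23,11; δ0: rk 8, SNF 1^8; δ1: rk 14, SNF 1^14; δ2: rk 9, SNF 1^9
degree 0: 10−8−0 = 2 → Ȟ^0 ≅ Z^2
degree 1: 23−14−8 = 1 → Ȟ^1 ≅ Z
degree 2: 23−9−14 = 0 → Ȟ^2 ≅ 0


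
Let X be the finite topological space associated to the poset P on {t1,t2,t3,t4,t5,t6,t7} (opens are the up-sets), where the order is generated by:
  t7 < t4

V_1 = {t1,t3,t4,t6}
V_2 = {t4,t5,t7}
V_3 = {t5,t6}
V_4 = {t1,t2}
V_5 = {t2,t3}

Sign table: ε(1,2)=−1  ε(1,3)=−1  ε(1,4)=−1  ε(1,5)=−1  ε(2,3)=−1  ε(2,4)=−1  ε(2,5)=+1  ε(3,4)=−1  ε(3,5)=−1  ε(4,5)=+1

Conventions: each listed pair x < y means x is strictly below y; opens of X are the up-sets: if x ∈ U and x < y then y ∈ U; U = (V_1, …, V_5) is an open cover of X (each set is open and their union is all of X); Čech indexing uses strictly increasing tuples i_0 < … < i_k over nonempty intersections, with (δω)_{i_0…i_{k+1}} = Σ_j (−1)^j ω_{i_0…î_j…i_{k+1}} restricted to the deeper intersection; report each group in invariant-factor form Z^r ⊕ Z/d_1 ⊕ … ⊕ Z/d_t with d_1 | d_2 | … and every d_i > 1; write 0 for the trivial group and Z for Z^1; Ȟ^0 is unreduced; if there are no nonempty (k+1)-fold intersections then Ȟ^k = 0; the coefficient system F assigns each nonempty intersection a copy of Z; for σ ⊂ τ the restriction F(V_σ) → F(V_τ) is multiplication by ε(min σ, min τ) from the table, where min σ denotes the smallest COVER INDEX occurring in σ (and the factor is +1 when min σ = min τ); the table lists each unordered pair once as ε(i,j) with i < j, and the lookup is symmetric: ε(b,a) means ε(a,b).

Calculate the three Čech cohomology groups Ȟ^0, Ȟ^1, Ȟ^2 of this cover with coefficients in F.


Ȟ^0(U;F) ≅ 0,  Ȟ^1(U;F) ≅ Z ⊕ Z/2,  Ȟ^2(U;F) ≅ 0

nerve simplices:
  V12={t4} V13={t6} V14={t1} V15={t3} V23={t5} V45={t2}
C dims 5,6; δ0: rk 5, SNF 1^4·2
degree 0: 5−5−0 = 0 → Ȟ^0 ≅ 0
degree 1: 6−0−5 = 1 plus torsion [2] → Ȟ^1 ≅ Z ⊕ Z/2
degree 2: 0−0−0 = 0 → Ȟ^2 ≅ 0


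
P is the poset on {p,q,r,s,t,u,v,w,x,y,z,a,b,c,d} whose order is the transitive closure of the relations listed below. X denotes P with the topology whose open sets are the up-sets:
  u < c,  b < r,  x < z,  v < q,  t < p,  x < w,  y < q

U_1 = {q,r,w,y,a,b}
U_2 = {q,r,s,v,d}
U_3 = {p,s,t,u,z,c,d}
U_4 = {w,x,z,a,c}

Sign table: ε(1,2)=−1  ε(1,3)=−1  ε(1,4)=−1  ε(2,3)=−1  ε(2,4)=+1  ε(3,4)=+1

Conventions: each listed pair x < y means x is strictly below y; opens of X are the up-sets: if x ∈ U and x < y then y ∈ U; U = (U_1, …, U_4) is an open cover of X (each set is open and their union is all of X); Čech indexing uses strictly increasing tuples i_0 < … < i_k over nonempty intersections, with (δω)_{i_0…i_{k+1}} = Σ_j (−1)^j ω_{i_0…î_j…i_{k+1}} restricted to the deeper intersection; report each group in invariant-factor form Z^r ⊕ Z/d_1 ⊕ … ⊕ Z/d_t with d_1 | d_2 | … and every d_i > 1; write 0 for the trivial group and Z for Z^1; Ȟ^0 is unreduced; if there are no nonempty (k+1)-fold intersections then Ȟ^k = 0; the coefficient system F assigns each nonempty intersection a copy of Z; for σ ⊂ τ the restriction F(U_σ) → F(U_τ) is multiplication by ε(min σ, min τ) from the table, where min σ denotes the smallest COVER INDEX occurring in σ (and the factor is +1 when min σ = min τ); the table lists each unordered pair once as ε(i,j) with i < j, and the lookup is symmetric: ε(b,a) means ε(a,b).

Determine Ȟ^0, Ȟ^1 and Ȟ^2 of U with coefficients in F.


Ȟ^0 ≅ 0, Ȟ^1 ≅ Z/2, Ȟ^2 ≅ 0

cover nerve:
  U12={q,r} U14={w,a} U23={s,d} U34={z,c}
C dims 4,4; δ0: rk 4, SNF 1^3·2
Ȟ^0: (4−4)−0=0 ⇒ 0
Ȟ^1: (4−0)−4=0 plus torsion [2] ⇒ Z/2
Ȟ^2: (0−0)−0=0 ⇒ 0


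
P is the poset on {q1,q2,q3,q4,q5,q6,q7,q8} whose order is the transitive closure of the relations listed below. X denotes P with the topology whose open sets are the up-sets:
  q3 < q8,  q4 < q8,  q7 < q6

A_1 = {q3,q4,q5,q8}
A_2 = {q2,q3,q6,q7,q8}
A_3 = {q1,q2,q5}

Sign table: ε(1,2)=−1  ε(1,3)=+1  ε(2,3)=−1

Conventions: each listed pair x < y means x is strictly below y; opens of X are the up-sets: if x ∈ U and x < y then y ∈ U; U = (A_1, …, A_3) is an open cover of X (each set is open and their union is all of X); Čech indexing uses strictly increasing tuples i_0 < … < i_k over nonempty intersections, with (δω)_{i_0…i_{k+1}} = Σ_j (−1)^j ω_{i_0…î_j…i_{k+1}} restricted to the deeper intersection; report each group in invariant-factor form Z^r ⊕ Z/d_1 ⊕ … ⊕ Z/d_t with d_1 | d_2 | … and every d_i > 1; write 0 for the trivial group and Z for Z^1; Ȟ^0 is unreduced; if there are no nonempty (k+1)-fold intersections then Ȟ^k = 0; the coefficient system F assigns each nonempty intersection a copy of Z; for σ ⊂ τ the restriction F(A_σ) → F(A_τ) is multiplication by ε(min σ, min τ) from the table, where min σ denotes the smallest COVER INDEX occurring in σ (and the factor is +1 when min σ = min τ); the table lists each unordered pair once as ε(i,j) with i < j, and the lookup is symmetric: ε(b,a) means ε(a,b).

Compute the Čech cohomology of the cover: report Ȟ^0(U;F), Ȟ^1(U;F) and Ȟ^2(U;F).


nerve of the cover:
  A12={q3,q8} A13={q5} A23={q2}
C dims 3,3; δ0: rk 2, SNF 1^2
Ȟ^0 = (3 − 2) − 0 = 1, so Ȟ^0 ≅ Z
Ȟ^1 = (3 − 0) − 2 = 1, so Ȟ^1 ≅ Z
Ȟ^2 = (0 − 0) − 0 = 0, so Ȟ^2 ≅ 0

Ȟ^0 ≅ Z,  Ȟ^1 ≅ Z,  Ȟ^2 ≅ 0


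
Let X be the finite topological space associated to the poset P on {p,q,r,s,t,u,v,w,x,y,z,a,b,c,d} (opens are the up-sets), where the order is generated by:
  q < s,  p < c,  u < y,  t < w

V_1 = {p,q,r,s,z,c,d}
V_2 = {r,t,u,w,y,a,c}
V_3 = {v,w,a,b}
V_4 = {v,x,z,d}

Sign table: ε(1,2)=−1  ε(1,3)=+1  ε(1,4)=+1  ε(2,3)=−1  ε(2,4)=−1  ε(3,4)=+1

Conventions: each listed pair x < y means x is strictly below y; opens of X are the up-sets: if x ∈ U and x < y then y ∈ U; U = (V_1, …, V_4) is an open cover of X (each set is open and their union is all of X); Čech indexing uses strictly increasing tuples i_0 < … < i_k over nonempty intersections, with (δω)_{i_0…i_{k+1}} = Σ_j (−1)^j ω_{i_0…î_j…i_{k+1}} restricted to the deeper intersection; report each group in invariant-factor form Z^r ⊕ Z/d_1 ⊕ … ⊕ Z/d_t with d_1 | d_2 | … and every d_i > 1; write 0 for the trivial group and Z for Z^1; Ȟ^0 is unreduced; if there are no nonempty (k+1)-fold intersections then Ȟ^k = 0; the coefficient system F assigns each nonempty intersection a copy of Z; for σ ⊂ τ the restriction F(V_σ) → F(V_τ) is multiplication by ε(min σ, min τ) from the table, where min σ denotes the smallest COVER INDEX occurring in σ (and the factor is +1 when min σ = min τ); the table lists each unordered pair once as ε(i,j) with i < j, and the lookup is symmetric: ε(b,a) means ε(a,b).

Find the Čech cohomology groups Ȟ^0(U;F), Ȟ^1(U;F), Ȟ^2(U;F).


Ȟ^0 = Z; Ȟ^1 = Z; Ȟ^2 = 0

nerve of the cover:
  V12={r,c} V14={z,d} V23={w,a} V34={v}
C dims 4,4; δ0: rk 3, SNF 1^3
Ȟ^0 = (4 − 3) − 0 = 1, so Ȟ^0 ≅ Z
Ȟ^1 = (4 − 0) − 3 = 1, so Ȟ^1 ≅ Z
Ȟ^2 = (0 − 0) − 0 = 0, so Ȟ^2 ≅ 0


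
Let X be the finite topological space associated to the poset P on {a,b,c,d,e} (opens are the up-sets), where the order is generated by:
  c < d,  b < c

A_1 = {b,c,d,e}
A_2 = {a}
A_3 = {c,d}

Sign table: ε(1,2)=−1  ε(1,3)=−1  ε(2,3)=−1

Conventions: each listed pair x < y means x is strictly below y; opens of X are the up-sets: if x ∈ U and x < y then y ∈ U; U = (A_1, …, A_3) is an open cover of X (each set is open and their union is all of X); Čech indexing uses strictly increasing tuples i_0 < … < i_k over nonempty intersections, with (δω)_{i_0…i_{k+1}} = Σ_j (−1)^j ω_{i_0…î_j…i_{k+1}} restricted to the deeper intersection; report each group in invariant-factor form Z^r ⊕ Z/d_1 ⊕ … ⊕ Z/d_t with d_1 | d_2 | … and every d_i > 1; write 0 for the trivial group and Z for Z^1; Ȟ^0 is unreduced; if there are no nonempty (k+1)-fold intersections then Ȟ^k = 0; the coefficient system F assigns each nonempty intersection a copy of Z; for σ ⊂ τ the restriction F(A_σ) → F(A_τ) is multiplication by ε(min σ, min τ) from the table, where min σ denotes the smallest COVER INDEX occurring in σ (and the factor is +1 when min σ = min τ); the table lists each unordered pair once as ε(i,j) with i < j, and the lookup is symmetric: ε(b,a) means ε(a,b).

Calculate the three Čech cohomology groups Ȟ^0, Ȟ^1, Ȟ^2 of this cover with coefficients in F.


cover nerve:
  A13={c,d}
C dims 3,1; δ0: rk 1, SNF 1^1
Ȟ^0: (3−1)−0=2 ⇒ Z^2
Ȟ^1: (1−0)−1=0 ⇒ 0
Ȟ^2: (0−0)−0=0 ⇒ 0

Ȟ^0 ≅ Z^2; Ȟ^1 ≅ 0; Ȟ^2 ≅ 0


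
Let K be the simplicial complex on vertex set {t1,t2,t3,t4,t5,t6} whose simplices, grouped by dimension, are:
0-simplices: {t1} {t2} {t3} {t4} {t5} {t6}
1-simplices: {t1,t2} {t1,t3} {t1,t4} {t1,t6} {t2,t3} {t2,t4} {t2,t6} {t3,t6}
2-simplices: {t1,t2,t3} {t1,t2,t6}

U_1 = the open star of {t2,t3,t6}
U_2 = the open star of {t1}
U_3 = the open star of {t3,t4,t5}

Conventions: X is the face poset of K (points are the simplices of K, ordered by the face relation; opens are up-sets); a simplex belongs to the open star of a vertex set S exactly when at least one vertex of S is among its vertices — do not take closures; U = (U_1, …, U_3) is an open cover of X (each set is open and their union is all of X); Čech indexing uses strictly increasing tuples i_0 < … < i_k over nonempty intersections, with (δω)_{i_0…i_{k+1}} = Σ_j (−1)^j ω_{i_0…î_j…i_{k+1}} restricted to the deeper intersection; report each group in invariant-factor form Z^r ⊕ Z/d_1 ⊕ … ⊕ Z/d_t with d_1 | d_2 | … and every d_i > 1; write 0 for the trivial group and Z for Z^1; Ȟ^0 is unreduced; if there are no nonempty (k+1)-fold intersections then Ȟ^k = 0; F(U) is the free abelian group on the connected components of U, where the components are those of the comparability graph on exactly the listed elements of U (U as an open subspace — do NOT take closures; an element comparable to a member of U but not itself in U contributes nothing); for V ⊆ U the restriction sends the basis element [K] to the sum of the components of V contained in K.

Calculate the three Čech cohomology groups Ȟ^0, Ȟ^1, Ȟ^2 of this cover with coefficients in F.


Ȟ^0(U;F) ≅ Z^2, Ȟ^1(U;F) ≅ Z, Ȟ^2(U;F) ≅ 0

nonempty overlaps:
  U1={{t2},{t3},{t6},{t1,t2},{t1,t3},{t1,t6},{t2,t3},{t2,t4},{t2,t6},{t3,t6},{t1,t2,t3},{t1,t2,t6}} U2={{t1},{t1,t2},{t1,t3},{t1,t4},{t1,t6},{t1,t2,t3},{t1,t2,t6}} U3={{t3},{t4},{t5},{t1,t3},{t1,t4},{t2,t3},{t2,t4},{t3,t6},{t1,t2,t3}}
  U12={{t1,t2},{t1,t3},{t1,t6},{t1,t2,t3},{t1,t2,t6}} U13={{t3},{t1,t3},{t2,t3},{t2,t4},{t3,t6},{t1,t2,t3}} U23={{t1,t3},{t1,t4},{t1,t2,t3}}
  U123={{t1,t3},{t1,t2,t3}}
components per intersection:
  U1: {{t2},{t3},{t6},{t1,t2},{t1,t3},{t1,t6},{t2,t3},{t2,t4},{t2,t6},{t3,t6},{t1,t2,t3},{t1,t2,t6}}
  U2: {{t1},{t1,t2},{t1,t3},{t1,t4},{t1,t6},{t1,t2,t3},{t1,t2,t6}}
  U3: {{t3},{t1,t3},{t2,t3},{t3,t6},{t1,t2,t3}} {{t4},{t1,t4},{t2,t4}} {{t5}}
  U12: {{t1,t2},{t1,t3},{t1,t6},{t1,t2,t3},{t1,t2,t6}}
  U13: {{t3},{t1,t3},{t2,t3},{t3,t6},{t1,t2,t3}} {{t2,t4}}
  U23: {{t1,t3},{t1,t2,t3}} {{t1,t4}}
  U123: {{t1,t3},{t1,t2,t3}}
C dims 5,5,1; δ0: rk 3, SNF 1^3; δ1: rk 1, SNF 1^1
degree 0: 5−3−0 = 2 → Ȟ^0 ≅ Z^2
degree 1: 5−1−3 = 1 → Ȟ^1 ≅ Z
degree 2: 1−0−1 = 0 → Ȟ^2 ≅ 0


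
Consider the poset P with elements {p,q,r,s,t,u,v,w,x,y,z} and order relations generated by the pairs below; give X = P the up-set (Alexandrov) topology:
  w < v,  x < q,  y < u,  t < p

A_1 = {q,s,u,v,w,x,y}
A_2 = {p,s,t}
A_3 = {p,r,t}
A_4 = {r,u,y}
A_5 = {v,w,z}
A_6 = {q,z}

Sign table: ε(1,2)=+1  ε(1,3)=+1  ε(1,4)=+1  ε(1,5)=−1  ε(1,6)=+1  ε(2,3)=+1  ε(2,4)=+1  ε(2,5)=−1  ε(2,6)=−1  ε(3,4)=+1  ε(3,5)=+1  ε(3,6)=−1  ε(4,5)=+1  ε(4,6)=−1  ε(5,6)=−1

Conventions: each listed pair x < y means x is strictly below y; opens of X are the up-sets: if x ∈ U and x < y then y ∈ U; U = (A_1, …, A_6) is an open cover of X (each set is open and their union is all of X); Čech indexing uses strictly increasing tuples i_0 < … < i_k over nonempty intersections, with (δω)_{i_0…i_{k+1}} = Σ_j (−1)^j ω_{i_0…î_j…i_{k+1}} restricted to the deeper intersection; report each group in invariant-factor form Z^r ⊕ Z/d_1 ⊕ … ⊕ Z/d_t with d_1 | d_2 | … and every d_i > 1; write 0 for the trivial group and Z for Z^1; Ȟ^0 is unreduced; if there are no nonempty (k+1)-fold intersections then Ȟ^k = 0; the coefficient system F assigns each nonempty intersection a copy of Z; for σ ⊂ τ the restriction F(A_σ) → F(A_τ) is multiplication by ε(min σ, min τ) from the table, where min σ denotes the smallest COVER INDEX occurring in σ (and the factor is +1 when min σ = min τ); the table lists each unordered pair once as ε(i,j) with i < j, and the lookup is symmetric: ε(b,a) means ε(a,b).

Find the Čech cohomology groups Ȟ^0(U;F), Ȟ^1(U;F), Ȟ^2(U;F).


Ȟ^0(U;F) ≅ Z,  Ȟ^1(U;F) ≅ Z^2,  Ȟ^2(U;F) ≅ 0

nerve of the cover:
  A12={s} A14={u,y} A15={v,w} A16={q} A23={p,t} A34={r} A56={z}
C dims 6,7; δ0: rk 5, SNF 1^5
Ȟ^0 = (6 − 5) − 0 = 1, so Ȟ^0 ≅ Z
Ȟ^1 = (7 − 0) − 5 = 2, so Ȟ^1 ≅ Z^2
Ȟ^2 = (0 − 0) − 0 = 0, so Ȟ^2 ≅ 0


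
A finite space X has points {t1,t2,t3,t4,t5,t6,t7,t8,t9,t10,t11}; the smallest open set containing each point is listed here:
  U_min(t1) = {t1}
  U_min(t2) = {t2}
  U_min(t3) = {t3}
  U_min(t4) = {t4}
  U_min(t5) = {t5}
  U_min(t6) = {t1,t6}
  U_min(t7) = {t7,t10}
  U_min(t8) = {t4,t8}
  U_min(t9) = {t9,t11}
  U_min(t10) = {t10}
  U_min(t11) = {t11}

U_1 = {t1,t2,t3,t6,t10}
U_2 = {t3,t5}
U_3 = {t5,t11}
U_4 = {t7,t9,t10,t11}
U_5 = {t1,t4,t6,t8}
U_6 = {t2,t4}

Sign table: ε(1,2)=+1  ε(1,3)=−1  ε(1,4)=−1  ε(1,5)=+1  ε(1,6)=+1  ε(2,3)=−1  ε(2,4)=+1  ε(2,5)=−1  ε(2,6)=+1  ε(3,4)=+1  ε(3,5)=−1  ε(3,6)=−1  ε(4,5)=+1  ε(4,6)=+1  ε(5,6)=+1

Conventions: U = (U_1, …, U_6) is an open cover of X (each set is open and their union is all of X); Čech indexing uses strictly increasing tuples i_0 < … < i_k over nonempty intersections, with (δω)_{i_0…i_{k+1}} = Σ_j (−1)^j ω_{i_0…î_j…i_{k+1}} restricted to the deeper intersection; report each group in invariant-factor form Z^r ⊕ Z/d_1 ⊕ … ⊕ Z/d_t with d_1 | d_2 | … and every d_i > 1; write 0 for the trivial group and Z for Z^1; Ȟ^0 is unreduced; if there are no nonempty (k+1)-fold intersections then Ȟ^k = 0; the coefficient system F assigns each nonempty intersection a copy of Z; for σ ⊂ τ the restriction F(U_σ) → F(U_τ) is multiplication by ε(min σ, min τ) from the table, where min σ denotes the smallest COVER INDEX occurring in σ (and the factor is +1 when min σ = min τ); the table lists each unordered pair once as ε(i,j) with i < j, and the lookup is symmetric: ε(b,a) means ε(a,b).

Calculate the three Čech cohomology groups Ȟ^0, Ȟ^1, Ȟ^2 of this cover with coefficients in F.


nerve of the cover:
  U12={t3} U14={t10} U15={t1,t6} U16={t2} U23={t5} U34={t11} U56={t4}
C dims 6,7; δ0: rk 5, SNF 1^5
Ȟ^0 = (6 − 5) − 0 = 1, so Ȟ^0 ≅ Z
Ȟ^1 = (7 − 0) − 5 = 2, so Ȟ^1 ≅ Z^2
Ȟ^2 = (0 − 0) − 0 = 0, so Ȟ^2 ≅ 0

Ȟ^0 = Z,  Ȟ^1 = Z^2,  Ȟ^2 = 0


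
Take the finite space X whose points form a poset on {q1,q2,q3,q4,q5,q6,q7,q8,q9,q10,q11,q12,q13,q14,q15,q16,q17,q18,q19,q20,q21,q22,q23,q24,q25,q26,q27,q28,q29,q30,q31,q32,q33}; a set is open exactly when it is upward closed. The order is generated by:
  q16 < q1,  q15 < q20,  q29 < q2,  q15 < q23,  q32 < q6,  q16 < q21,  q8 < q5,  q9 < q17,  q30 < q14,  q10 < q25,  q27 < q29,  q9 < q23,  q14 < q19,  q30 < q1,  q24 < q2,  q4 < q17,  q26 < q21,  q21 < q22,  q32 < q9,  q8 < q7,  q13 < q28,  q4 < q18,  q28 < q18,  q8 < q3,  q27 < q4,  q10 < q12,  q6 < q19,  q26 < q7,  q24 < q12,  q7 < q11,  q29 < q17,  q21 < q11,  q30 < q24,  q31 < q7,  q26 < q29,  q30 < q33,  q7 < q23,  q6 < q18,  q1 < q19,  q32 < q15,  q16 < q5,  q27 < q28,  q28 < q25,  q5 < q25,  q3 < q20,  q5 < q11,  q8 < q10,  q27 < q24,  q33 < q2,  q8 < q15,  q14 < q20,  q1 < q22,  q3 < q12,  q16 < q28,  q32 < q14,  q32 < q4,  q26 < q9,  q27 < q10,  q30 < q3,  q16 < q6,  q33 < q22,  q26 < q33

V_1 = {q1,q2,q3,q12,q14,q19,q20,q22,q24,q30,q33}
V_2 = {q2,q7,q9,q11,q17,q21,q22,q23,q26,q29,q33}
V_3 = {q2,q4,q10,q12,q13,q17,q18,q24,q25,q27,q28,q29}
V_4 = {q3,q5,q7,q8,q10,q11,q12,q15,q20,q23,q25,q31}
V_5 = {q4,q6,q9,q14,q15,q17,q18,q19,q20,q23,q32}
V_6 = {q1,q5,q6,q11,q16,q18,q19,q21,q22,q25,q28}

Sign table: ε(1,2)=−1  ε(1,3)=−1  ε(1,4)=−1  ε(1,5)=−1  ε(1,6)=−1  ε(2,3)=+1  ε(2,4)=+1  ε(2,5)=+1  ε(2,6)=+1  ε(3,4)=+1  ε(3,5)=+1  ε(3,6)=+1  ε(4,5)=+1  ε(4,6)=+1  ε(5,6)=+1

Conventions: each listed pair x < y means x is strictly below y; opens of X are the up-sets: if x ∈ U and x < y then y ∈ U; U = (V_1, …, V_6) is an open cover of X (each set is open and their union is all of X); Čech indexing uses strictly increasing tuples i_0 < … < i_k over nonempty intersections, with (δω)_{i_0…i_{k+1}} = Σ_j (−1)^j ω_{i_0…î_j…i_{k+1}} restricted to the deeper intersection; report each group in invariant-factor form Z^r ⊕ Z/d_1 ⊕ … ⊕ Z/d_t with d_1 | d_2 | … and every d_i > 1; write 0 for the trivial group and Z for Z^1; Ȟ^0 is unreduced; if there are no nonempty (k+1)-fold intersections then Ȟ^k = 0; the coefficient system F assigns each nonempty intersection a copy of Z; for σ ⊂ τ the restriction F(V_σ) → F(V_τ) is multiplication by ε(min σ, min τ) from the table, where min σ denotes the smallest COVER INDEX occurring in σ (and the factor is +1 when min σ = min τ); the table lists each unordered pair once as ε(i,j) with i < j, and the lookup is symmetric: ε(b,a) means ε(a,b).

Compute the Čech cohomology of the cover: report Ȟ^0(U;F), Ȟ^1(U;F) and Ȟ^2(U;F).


nerve of the cover:
  V12={q2,q22,q33} V13={q2,q12,q24} V14={q3,q12,q20} V15={q14,q19,q20} V16={q1,q19,q22} V23={q2,q17,q29} V24={q7,q11,q23} V25={q9,q17,q23} V26={q11,q21,q22} V34={q10,q12,q25} V35={q4,q17,q18} V36={q18,q25,q28} V45={q15,q20,q23} V46={q5,q11,q25} V56={q6,q18,q19}
  V123={q2} V126={q22} V134={q12} V145={q20} V156={q19} V235={q17} V245={q23} V246={q11} V346={q25} V356={q18}
C dims 6,15,10; δ0: rk 5, SNF 1^5; δ1: rk 10, SNF 1^9·2
Ȟ^0 = (6 − 5) − 0 = 1, so Ȟ^0 ≅ Z
Ȟ^1 = (15 − 10) − 5 = 0, so Ȟ^1 ≅ 0
Ȟ^2 = (10 − 0) − 10 = 0 plus torsion [2], so Ȟ^2 ≅ Z/2

Ȟ^0(U;F) ≅ Z,  Ȟ^1(U;F) ≅ 0,  Ȟ^2(U;F) ≅ Z/2


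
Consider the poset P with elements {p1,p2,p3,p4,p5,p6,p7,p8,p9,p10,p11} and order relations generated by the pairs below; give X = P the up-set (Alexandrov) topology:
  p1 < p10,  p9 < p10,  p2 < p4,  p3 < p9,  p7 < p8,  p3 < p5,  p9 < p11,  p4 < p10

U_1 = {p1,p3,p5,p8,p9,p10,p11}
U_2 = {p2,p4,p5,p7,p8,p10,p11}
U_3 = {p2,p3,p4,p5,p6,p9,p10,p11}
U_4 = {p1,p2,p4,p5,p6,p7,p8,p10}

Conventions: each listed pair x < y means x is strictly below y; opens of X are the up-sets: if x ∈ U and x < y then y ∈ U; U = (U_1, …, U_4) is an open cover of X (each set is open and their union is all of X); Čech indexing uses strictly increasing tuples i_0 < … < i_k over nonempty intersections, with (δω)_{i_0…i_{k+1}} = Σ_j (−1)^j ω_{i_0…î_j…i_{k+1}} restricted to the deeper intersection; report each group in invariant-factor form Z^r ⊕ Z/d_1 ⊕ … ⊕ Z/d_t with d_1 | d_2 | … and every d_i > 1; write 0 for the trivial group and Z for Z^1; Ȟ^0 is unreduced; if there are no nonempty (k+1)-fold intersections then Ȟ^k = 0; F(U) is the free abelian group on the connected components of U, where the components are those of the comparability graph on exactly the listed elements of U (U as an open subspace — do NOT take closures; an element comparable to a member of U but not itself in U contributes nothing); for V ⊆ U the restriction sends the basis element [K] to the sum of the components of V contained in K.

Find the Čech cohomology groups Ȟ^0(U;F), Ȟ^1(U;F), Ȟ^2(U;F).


intersection data:
  U12={p5,p8,p10,p11} U13={p3,p5,p9,p10,p11} U14={p1,p5,p8,p10} U23={p2,p4,p5,p10,p11} U24={p2,p4,p5,p7,p8,p10} U34={p2,p4,p5,p6,p10}
  U123={p5,p10,p11} U124={p5,p8,p10} U134={p5,p10} U234={p2,p4,p5,p10}
  U1234={p5,p10}
components per intersection:
  U1: {p1,p3,p5,p9,p10,p11} {p8}
  U2: {p2,p4,p10} {p5} {p7,p8} {p11}
  U3: {p2,p3,p4,p5,p9,p10,p11} {p6}
  U4: {p1,p2,p4,p10} {p5} {p6} {p7,p8}
  U12: {p5} {p8} {p10} {p11}
  U13: {p3,p5,p9,p10,p11}
  U14: {p1,p10} {p5} {p8}
  U23: {p2,p4,p10} {p5} {p11}
  U24: {p2,p4,p10} {p5} {p7,p8}
  U34: {p2,p4,p10} {p5} {p6}
  U123: {p5} {p10} {p11}
  U124: {p5} {p8} {p10}
  U134: {p5} {p10}
  U234: {p2,p4,p10} {p5}
  U1234: {p5} {p10}
C dims 12,17,10,2; δ0: rk 9, SNF 1^9; δ1: rk 8, SNF 1^8; δ2: rk 2, SNF 1^2
Ȟ^0 = (12 − 9) − 0 = 3, so Ȟ^0 ≅ Z^3
Ȟ^1 = (17 − 8) − 9 = 0, so Ȟ^1 ≅ 0
Ȟ^2 = (10 − 2) − 8 = 0, so Ȟ^2 ≅ 0

Ȟ^0(U;F) ≅ Z^3,  Ȟ^1(U;F) ≅ 0,  Ȟ^2(U;F) ≅ 0


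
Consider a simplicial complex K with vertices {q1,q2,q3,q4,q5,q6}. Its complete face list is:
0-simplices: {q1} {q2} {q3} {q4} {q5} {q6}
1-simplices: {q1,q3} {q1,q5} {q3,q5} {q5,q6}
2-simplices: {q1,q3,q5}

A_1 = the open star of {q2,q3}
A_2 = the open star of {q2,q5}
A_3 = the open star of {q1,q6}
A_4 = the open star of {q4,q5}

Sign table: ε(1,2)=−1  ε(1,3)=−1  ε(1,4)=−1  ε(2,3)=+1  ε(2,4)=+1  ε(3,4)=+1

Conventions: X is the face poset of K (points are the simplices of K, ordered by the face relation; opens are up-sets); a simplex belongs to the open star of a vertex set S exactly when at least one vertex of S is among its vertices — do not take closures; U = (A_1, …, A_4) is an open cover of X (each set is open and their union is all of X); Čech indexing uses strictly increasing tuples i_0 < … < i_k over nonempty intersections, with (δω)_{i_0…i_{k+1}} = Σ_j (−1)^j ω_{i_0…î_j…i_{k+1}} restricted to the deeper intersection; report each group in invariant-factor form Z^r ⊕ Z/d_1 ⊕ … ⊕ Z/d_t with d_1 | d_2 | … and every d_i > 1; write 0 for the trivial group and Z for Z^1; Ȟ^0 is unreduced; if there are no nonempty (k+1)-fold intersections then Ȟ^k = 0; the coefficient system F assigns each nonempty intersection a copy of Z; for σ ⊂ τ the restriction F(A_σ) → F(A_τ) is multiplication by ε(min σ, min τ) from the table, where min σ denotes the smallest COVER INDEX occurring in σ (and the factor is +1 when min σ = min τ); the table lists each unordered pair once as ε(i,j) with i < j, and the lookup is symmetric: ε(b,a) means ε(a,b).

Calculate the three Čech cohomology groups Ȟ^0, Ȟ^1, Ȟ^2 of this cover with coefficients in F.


nonempty overlaps:
  A1={{q2},{q3},{q1,q3},{q3,q5},{q1,q3,q5}} A2={{q2},{q5},{q1,q5},{q3,q5},{q5,q6},{q1,q3,q5}} A3={{q1},{q6},{q1,q3},{q1,q5},{q5,q6},{q1,q3,q5}} A4={{q4},{q5},{q1,q5},{q3,q5},{q5,q6},{q1,q3,q5}}
  A12={{q2},{q3,q5},{q1,q3,q5}} A13={{q1,q3},{q1,q3,q5}} A14={{q3,q5},{q1,q3,q5}} A23={{q1,q5},{q5,q6},{q1,q3,q5}} A24={{q5},{q1,q5},{q3,q5},{q5,q6},{q1,q3,q5}} A34={{q1,q5},{q5,q6},{q1,q3,q5}}
  A123={{q1,q3,q5}} A124={{q3,q5},{q1,q3,q5}} A134={{q1,q3,q5}} A234={{q1,q5},{q5,q6},{q1,q3,q5}}
  A1234={{q1,q3,q5}}
C dims 4,6,4,1; δ0: rk 3, SNF 1^3; δ1: rk 3, SNF 1^3; δ2: rk 1, SNF 1^1
degree 0: 4−3−0 = 1 → Ȟ^0 ≅ Z
degree 1: 6−3−3 = 0 → Ȟ^1 ≅ 0
degree 2: 4−1−3 = 0 → Ȟ^2 ≅ 0

Ȟ^0 ≅ Z, Ȟ^1 ≅ 0, Ȟ^2 ≅ 0


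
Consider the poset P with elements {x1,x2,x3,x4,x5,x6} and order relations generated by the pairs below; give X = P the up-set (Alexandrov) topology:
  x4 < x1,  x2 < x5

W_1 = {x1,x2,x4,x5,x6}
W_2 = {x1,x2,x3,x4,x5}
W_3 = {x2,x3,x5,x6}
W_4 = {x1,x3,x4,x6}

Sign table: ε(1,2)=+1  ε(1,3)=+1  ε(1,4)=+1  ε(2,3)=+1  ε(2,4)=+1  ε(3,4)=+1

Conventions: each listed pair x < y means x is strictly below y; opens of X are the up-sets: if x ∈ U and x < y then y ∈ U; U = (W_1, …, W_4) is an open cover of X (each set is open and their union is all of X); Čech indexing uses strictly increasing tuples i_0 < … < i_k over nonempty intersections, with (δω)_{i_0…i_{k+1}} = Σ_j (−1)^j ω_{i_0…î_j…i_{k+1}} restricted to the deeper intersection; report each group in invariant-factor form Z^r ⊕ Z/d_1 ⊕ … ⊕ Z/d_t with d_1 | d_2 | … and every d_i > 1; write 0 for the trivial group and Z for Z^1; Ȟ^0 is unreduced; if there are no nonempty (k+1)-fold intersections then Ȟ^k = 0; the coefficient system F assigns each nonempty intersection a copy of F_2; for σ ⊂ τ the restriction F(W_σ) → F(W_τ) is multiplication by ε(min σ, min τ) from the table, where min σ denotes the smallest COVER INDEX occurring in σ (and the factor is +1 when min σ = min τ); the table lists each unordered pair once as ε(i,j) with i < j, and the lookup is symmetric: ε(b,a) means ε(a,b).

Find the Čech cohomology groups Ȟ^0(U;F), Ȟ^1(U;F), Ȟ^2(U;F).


nerve of the cover:
  W12={x1,x2,x4,x5} W13={x2,x5,x6} W14={x1,x4,x6} W23={x2,x3,x5} W24={x1,x3,x4} W34={x3,x6}
  W123={x2,x5} W124={x1,x4} W134={x6} W234={x3}
C dims 4,6,4; δ0: rk_F2 3; δ1: rk_F2 3
Ȟ^0 = (4 − 3) − 0 = 1, so Ȟ^0 ≅ Z/2
Ȟ^1 = (6 − 3) − 3 = 0, so Ȟ^1 ≅ 0
Ȟ^2 = (4 − 0) − 3 = 1, so Ȟ^2 ≅ Z/2

Ȟ^0 ≅ Z/2, Ȟ^1 ≅ 0 and Ȟ^2 ≅ Z/2


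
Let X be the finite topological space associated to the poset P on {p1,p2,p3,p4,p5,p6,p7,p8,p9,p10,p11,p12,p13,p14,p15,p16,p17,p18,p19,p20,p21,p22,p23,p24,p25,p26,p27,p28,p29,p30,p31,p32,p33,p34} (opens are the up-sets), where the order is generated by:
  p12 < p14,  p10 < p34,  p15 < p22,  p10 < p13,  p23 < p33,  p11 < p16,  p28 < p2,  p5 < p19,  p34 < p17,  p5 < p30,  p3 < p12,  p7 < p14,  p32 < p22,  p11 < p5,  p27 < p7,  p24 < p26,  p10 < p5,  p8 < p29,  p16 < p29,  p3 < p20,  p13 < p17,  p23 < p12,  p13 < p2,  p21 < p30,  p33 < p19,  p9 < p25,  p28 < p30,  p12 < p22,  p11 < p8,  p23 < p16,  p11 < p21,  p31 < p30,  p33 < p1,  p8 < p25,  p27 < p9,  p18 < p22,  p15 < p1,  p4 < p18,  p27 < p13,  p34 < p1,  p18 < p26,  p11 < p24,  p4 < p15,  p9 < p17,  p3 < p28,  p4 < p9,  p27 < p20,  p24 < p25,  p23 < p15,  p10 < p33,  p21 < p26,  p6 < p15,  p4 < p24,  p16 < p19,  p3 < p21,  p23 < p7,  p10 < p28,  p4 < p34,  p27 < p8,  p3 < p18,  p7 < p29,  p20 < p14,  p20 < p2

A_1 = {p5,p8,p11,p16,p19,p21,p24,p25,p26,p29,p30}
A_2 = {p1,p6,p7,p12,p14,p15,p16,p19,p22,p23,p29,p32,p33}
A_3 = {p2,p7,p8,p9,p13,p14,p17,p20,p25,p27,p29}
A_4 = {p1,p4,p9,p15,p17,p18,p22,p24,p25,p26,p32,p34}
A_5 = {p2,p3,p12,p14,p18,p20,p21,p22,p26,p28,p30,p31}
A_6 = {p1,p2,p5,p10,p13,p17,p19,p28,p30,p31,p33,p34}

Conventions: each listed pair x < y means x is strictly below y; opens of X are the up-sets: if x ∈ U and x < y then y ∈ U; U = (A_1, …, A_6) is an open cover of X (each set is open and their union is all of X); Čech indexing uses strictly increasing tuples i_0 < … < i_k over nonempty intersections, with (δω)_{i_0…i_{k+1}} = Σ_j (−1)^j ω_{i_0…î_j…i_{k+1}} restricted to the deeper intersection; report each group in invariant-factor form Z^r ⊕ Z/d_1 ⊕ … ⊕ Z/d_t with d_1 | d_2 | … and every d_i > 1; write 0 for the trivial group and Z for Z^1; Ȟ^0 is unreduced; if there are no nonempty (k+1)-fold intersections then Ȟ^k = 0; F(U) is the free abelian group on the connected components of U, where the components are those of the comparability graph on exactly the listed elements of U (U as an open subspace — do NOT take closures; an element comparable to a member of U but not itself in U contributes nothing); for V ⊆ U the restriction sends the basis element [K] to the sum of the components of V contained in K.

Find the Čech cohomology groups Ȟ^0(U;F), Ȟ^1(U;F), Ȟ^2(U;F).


Ȟ^0(U;F) ≅ Z,  Ȟ^1(U;F) ≅ 0,  Ȟ^2(U;F) ≅ Z/2

nonempty overlaps:
  A12={p16,p19,p29} A13={p8,p25,p29} A14={p24,p25,p26} A15={p21,p26,p30} A16={p5,p19,p30} A23={p7,p14,p29} A24={p1,p15,p22,p32} A25={p12,p14,p22} A26={p1,p19,p33} A34={p9,p17,p25} A35={p2,p14,p20} A36={p2,p13,p17} A45={p18,p22,p26} A46={p1,p17,p34} A56={p2,p28,p30,p31}
  A123={p29} A126={p19} A134={p25} A145={p26} A156={p30} A235={p14} A245={p22} A246={p1} A346={p17} A356={p2}
components per intersection:
  A1: {p5,p8,p11,p16,p19,p21,p24,p25,p26,p29,p30}
  A2: {p1,p6,p7,p12,p14,p15,p16,p19,p22,p23,p29,p32,p33}
  A3: {p2,p7,p8,p9,p13,p14,p17,p20,p25,p27,p29}
  A4: {p1,p4,p9,p15,p17,p18,p22,p24,p25,p26,p32,p34}
  A5: {p2,p3,p12,p14,p18,p20,p21,p22,p26,p28,p30,p31}
  A6: {p1,p2,p5,p10,p13,p17,p19,p28,p30,p31,p33,p34}
  A12: {p16,p19,p29}
  A13: {p8,p25,p29}
  A14: {p24,p25,p26}
  A15: {p21,p26,p30}
  A16: {p5,p19,p30}
  A23: {p7,p14,p29}
  A24: {p1,p15,p22,p32}
  A25: {p12,p14,p22}
  A26: {p1,p19,p33}
  A34: {p9,p17,p25}
  A35: {p2,p14,p20}
  A36: {p2,p13,p17}
  A45: {p18,p22,p26}
  A46: {p1,p17,p34}
  A56: {p2,p28,p30,p31}
  A123: {p29}
  A126: {p19}
  A134: {p25}
  A145: {p26}
  A156: {p30}
  A235: {p14}
  A245: {p22}
  A246: {p1}
  A346: {p17}
  A356: {p2}
C dims 6,15,10; δ0: rk 5, SNF 1^5; δ1: rk 10, SNF 1^9·2
degree 0: 6−5−0 = 1 → Ȟ^0 ≅ Z
degree 1: 15−10−5 = 0 → Ȟ^1 ≅ 0
degree 2: 10−0−10 = 0 plus torsion [2] → Ȟ^2 ≅ Z/2


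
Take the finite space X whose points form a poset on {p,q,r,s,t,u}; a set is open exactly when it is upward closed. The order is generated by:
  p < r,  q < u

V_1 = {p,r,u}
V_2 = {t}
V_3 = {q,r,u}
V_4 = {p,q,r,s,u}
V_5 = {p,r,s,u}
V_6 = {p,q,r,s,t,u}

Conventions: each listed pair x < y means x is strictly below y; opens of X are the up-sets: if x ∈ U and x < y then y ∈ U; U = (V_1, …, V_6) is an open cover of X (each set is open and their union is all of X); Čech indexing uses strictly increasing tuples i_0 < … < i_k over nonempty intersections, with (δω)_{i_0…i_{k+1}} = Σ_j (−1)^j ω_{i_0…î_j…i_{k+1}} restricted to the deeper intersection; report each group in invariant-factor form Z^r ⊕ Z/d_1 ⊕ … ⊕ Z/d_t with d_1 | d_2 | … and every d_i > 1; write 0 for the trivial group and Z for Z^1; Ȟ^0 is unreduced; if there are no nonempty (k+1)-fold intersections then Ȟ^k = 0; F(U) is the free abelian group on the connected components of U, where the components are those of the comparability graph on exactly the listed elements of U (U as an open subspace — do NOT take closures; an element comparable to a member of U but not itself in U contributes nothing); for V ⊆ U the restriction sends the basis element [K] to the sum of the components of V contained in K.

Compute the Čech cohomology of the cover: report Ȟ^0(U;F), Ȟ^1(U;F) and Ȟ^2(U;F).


intersection data:
  V13={r,u} V14={p,r,u} V15={p,r,u} V16={p,r,u} V26={t} V34={q,r,u} V35={r,u} V36={q,r,u} V45={p,r,s,u} V46={p,q,r,s,u} V56={p,r,s,u}
  V134={r,u} V135={r,u} V136={r,u} V145={p,r,u} V146={p,r,u} V156={p,r,u} V345={r,u} V346={q,r,u} V356={r,u} V456={p,r,s,u}
  V1345={r,u} V1346={r,u} V1356={r,u} V1456={p,r,u} V3456={r,u}
  V13456={r,u}
components per intersection:
  V1: {p,r} {u}
  V2: {t}
  V3: {q,u} {r}
  V4: {p,r} {q,u} {s}
  V5: {p,r} {s} {u}
  V6: {p,r} {q,u} {s} {t}
  V13: {r} {u}
  V14: {p,r} {u}
  V15: {p,r} {u}
  V16: {p,r} {u}
  V26: {t}
  V34: {q,u} {r}
  V35: {r} {u}
  V36: {q,u} {r}
  V45: {p,r} {s} {u}
  V46: {p,r} {q,u} {s}
  V56: {p,r} {s} {u}
  V134: {r} {u}
  V135: {r} {u}
  V136: {r} {u}
  V145: {p,r} {u}
  V146: {p,r} {u}
  V156: {p,r} {u}
  V345: {r} {u}
  V346: {q,u} {r}
  V356: {r} {u}
  V456: {p,r} {s} {u}
  V1345: {r} {u}
  V1346: {r} {u}
  V1356: {r} {u}
  V1456: {p,r} {u}
  V3456: {r} {u}
  V13456: {r} {u}
C dims 15,24,21,10; δ0: rk 11, SNF 1^11; δ1: rk 13, SNF 1^13; δ2: rk 8, SNF 1^8
Ȟ^0 = (15 − 11) − 0 = 4, so Ȟ^0 ≅ Z^4
Ȟ^1 = (24 − 13) − 11 = 0, so Ȟ^1 ≅ 0
Ȟ^2 = (21 − 8) − 13 = 0, so Ȟ^2 ≅ 0

Ȟ^0(U;F) ≅ Z^4,  Ȟ^1(U;F) ≅ 0,  Ȟ^2(U;F) ≅ 0


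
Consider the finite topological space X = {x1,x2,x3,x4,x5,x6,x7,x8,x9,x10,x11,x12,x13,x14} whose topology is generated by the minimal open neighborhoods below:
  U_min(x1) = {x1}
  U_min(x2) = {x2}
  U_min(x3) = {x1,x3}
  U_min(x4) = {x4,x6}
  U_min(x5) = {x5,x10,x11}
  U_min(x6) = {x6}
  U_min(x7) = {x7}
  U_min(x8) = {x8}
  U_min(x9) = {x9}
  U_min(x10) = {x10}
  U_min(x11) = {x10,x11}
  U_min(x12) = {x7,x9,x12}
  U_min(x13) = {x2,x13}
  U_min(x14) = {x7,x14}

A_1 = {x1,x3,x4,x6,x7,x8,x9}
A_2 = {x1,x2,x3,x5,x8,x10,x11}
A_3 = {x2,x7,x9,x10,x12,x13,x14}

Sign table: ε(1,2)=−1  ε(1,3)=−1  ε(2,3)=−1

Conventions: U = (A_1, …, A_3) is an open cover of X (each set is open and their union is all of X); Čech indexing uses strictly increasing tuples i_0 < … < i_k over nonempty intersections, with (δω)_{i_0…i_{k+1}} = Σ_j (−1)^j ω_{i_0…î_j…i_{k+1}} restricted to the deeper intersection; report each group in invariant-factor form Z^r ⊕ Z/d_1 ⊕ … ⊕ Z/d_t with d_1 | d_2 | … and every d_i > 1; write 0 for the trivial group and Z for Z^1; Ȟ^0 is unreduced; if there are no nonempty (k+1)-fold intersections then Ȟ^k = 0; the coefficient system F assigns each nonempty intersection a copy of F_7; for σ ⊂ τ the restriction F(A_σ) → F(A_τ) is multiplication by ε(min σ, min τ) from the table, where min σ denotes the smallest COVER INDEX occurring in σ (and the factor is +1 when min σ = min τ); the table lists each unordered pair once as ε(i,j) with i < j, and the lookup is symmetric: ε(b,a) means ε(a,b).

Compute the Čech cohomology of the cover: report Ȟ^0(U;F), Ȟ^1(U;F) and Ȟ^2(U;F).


Ȟ^0(U;F) ≅ 0, Ȟ^1(U;F) ≅ 0, Ȟ^2(U;F) ≅ 0

nerve of the cover:
  A12={x1,x3,x8} A13={x7,x9} A23={x2,x10}
C dims 3,3; δ0: rk_F7 3
Ȟ^0 = (3 − 3) − 0 = 0, so Ȟ^0 ≅ 0
Ȟ^1 = (3 − 0) − 3 = 0, so Ȟ^1 ≅ 0
Ȟ^2 = (0 − 0) − 0 = 0, so Ȟ^2 ≅ 0


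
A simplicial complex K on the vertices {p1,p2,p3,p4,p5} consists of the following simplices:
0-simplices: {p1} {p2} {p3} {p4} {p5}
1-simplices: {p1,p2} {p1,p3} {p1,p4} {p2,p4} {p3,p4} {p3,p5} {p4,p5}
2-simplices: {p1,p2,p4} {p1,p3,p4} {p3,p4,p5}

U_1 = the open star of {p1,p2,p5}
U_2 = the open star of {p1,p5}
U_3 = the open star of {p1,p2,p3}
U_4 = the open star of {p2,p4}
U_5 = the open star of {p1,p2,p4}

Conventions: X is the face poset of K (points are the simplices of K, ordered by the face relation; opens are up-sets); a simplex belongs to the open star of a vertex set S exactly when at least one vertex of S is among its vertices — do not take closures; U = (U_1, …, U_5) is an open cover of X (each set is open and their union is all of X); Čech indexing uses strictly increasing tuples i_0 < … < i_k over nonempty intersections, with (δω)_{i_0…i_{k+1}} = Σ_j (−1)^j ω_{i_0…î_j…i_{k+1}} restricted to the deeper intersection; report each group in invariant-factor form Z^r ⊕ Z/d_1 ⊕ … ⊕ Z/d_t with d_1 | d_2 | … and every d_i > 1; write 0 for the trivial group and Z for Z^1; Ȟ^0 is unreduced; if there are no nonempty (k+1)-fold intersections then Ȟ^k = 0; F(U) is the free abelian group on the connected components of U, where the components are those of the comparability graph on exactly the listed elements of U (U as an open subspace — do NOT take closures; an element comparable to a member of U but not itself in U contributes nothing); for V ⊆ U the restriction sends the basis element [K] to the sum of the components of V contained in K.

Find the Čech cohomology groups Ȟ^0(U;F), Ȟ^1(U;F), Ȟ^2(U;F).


Ȟ^0 = Z,  Ȟ^1 = 0,  Ȟ^2 = 0

nerve simplices:
  U1={{p1},{p2},{p5},{p1,p2},{p1,p3},{p1,p4},{p2,p4},{p3,p5},{p4,p5},{p1,p2,p4},{p1,p3,p4},{p3,p4,p5}} U2={{p1},{p5},{p1,p2},{p1,p3},{p1,p4},{p3,p5},{p4,p5},{p1,p2,p4},{p1,p3,p4},{p3,p4,p5}} U3={{p1},{p2},{p3},{p1,p2},{p1,p3},{p1,p4},{p2,p4},{p3,p4},{p3,p5},{p1,p2,p4},{p1,p3,p4},{p3,p4,p5}} U4={{p2},{p4},{p1,p2},{p1,p4},{p2,p4},{p3,p4},{p4,p5},{p1,p2,p4},{p1,p3,p4},{p3,p4,p5}} U5={{p1},{p2},{p4},{p1,p2},{p1,p3},{p1,p4},{p2,p4},{p3,p4},{p4,p5},{p1,p2,p4},{p1,p3,p4},{p3,p4,p5}}
  U12={{p1},{p5},{p1,p2},{p1,p3},{p1,p4},{p3,p5},{p4,p5},{p1,p2,p4},{p1,p3,p4},{p3,p4,p5}} U13={{p1},{p2},{p1,p2},{p1,p3},{p1,p4},{p2,p4},{p3,p5},{p1,p2,p4},{p1,p3,p4},{p3,p4,p5}} U14={{p2},{p1,p2},{p1,p4},{p2,p4},{p4,p5},{p1,p2,p4},{p1,p3,p4},{p3,p4,p5}} U15={{p1},{p2},{p1,p2},{p1,p3},{p1,p4},{p2,p4},{p4,p5},{p1,p2,p4},{p1,p3,p4},{p3,p4,p5}} U23={{p1},{p1,p2},{p1,p3},{p1,p4},{p3,p5},{p1,p2,p4},{p1,p3,p4},{p3,p4,p5}} U24={{p1,p2},{p1,p4},{p4,p5},{p1,p2,p4},{p1,p3,p4},{p3,p4,p5}} U25={{p1},{p1,p2},{p1,p3},{p1,p4},{p4,p5},{p1,p2,p4},{p1,p3,p4},{p3,p4,p5}} U34={{p2},{p1,p2},{p1,p4},{p2,p4},{p3,p4},{p1,p2,p4},{p1,p3,p4},{p3,p4,p5}} U35={{p1},{p2},{p1,p2},{p1,p3},{p1,p4},{p2,p4},{p3,p4},{p1,p2,p4},{p1,p3,p4},{p3,p4,p5}} U45={{p2},{p4},{p1,p2},{p1,p4},{p2,p4},{p3,p4},{p4,p5},{p1,p2,p4},{p1,p3,p4},{p3,p4,p5}}
  U123={{p1},{p1,p2},{p1,p3},{p1,p4},{p3,p5},{p1,p2,p4},{p1,p3,p4},{p3,p4,p5}} U124={{p1,p2},{p1,p4},{p4,p5},{p1,p2,p4},{p1,p3,p4},{p3,p4,p5}} U125={{p1},{p1,p2},{p1,p3},{p1,p4},{p4,p5},{p1,p2,p4},{p1,p3,p4},{p3,p4,p5}} U134={{p2},{p1,p2},{p1,p4},{p2,p4},{p1,p2,p4},{p1,p3,p4},{p3,p4,p5}} U135={{p1},{p2},{p1,p2},{p1,p3},{p1,p4},{p2,p4},{p1,p2,p4},{p1,p3,p4},{p3,p4,p5}} U145={{p2},{p1,p2},{p1,p4},{p2,p4},{p4,p5},{p1,p2,p4},{p1,p3,p4},{p3,p4,p5}} U234={{p1,p2},{p1,p4},{p1,p2,p4},{p1,p3,p4},{p3,p4,p5}} U235={{p1},{p1,p2},{p1,p3},{p1,p4},{p1,p2,p4},{p1,p3,p4},{p3,p4,p5}} U245={{p1,p2},{p1,p4},{p4,p5},{p1,p2,p4},{p1,p3,p4},{p3,p4,p5}} U345={{p2},{p1,p2},{p1,p4},{p2,p4},{p3,p4},{p1,p2,p4},{p1,p3,p4},{p3,p4,p5}}
  U1234={{p1,p2},{p1,p4},{p1,p2,p4},{p1,p3,p4},{p3,p4,p5}} U1235={{p1},{p1,p2},{p1,p3},{p1,p4},{p1,p2,p4},{p1,p3,p4},{p3,p4,p5}} U1245={{p1,p2},{p1,p4},{p4,p5},{p1,p2,p4},{p1,p3,p4},{p3,p4,p5}} U1345={{p2},{p1,p2},{p1,p4},{p2,p4},{p1,p2,p4},{p1,p3,p4},{p3,p4,p5}} U2345={{p1,p2},{p1,p4},{p1,p2,p4},{p1,p3,p4},{p3,p4,p5}}
  U12345={{p1,p2},{p1,p4},{p1,p2,p4},{p1,p3,p4},{p3,p4,p5}}
components per intersection:
  U1: {{p1},{p2},{p1,p2},{p1,p3},{p1,p4},{p2,p4},{p1,p2,p4},{p1,p3,p4}} {{p5},{p3,p5},{p4,p5},{p3,p4,p5}}
  U2: {{p1},{p1,p2},{p1,p3},{p1,p4},{p1,p2,p4},{p1,p3,p4}} {{p5},{p3,p5},{p4,p5},{p3,p4,p5}}
  U3: {{p1},{p2},{p3},{p1,p2},{p1,p3},{p1,p4},{p2,p4},{p3,p4},{p3,p5},{p1,p2,p4},{p1,p3,p4},{p3,p4,p5}}
  U4: {{p2},{p4},{p1,p2},{p1,p4},{p2,p4},{p3,p4},{p4,p5},{p1,p2,p4},{p1,p3,p4},{p3,p4,p5}}
  U5: {{p1},{p2},{p4},{p1,p2},{p1,p3},{p1,p4},{p2,p4},{p3,p4},{p4,p5},{p1,p2,p4},{p1,p3,p4},{p3,p4,p5}}
  U12: {{p1},{p1,p2},{p1,p3},{p1,p4},{p1,p2,p4},{p1,p3,p4}} {{p5},{p3,p5},{p4,p5},{p3,p4,p5}}
  U13: {{p1},{p2},{p1,p2},{p1,p3},{p1,p4},{p2,p4},{p1,p2,p4},{p1,p3,p4}} {{p3,p5},{p3,p4,p5}}
  U14: {{p2},{p1,p2},{p1,p4},{p2,p4},{p1,p2,p4},{p1,p3,p4}} {{p4,p5},{p3,p4,p5}}
  U15: {{p1},{p2},{p1,p2},{p1,p3},{p1,p4},{p2,p4},{p1,p2,p4},{p1,p3,p4}} {{p4,p5},{p3,p4,p5}}
  U23: {{p1},{p1,p2},{p1,p3},{p1,p4},{p1,p2,p4},{p1,p3,p4}} {{p3,p5},{p3,p4,p5}}
  U24: {{p1,p2},{p1,p4},{p1,p2,p4},{p1,p3,p4}} {{p4,p5},{p3,p4,p5}}
  U25: {{p1},{p1,p2},{p1,p3},{p1,p4},{p1,p2,p4},{p1,p3,p4}} {{p4,p5},{p3,p4,p5}}
  U34: {{p2},{p1,p2},{p1,p4},{p2,p4},{p3,p4},{p1,p2,p4},{p1,p3,p4},{p3,p4,p5}}
  U35: {{p1},{p2},{p1,p2},{p1,p3},{p1,p4},{p2,p4},{p3,p4},{p1,p2,p4},{p1,p3,p4},{p3,p4,p5}}
  U45: {{p2},{p4},{p1,p2},{p1,p4},{p2,p4},{p3,p4},{p4,p5},{p1,p2,p4},{p1,p3,p4},{p3,p4,p5}}
  U123: {{p1},{p1,p2},{p1,p3},{p1,p4},{p1,p2,p4},{p1,p3,p4}} {{p3,p5},{p3,p4,p5}}
  U124: {{p1,p2},{p1,p4},{p1,p2,p4},{p1,p3,p4}} {{p4,p5},{p3,p4,p5}}
  U125: {{p1},{p1,p2},{p1,p3},{p1,p4},{p1,p2,p4},{p1,p3,p4}} {{p4,p5},{p3,p4,p5}}
  U134: {{p2},{p1,p2},{p1,p4},{p2,p4},{p1,p2,p4},{p1,p3,p4}} {{p3,p4,p5}}
  U135: {{p1},{p2},{p1,p2},{p1,p3},{p1,p4},{p2,p4},{p1,p2,p4},{p1,p3,p4}} {{p3,p4,p5}}
  U145: {{p2},{p1,p2},{p1,p4},{p2,p4},{p1,p2,p4},{p1,p3,p4}} {{p4,p5},{p3,p4,p5}}
  U234: {{p1,p2},{p1,p4},{p1,p2,p4},{p1,p3,p4}} {{p3,p4,p5}}
  U235: {{p1},{p1,p2},{p1,p3},{p1,p4},{p1,p2,p4},{p1,p3,p4}} {{p3,p4,p5}}
  U245: {{p1,p2},{p1,p4},{p1,p2,p4},{p1,p3,p4}} {{p4,p5},{p3,p4,p5}}
  U345: {{p2},{p1,p2},{p1,p4},{p2,p4},{p3,p4},{p1,p2,p4},{p1,p3,p4},{p3,p4,p5}}
  U1234: {{p1,p2},{p1,p4},{p1,p2,p4},{p1,p3,p4}} {{p3,p4,p5}}
  U1235: {{p1},{p1,p2},{p1,p3},{p1,p4},{p1,p2,p4},{p1,p3,p4}} {{p3,p4,p5}}
  U1245: {{p1,p2},{p1,p4},{p1,p2,p4},{p1,p3,p4}} {{p4,p5},{p3,p4,p5}}
  U1345: {{p2},{p1,p2},{p1,p4},{p2,p4},{p1,p2,p4},{p1,p3,p4}} {{p3,p4,p5}}
  U2345: {{p1,p2},{p1,p4},{p1,p2,p4},{p1,p3,p4}} {{p3,p4,p5}}
  U12345: {{p1,p2},{p1,p4},{p1,p2,p4},{p1,p3,p4}} {{p3,p4,p5}}
C dims 7,17,19,10; δ0: rk 6, SNF 1^6; δ1: rk 11, SNF 1^11; δ2: rk 8, SNF 1^8
degree 0: 7−6−0 = 1 → Ȟ^0 ≅ Z
degree 1: 17−11−6 = 0 → Ȟ^1 ≅ 0
degree 2: 19−8−11 = 0 → Ȟ^2 ≅ 0
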